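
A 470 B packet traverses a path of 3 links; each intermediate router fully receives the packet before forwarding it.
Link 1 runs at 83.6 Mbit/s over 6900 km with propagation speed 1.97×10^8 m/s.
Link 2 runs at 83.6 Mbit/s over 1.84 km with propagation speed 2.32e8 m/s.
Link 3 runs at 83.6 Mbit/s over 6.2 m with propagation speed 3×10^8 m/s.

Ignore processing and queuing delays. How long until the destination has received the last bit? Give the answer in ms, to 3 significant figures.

L = 470 × 8 = 3760 bits.
Transmission delay per hop = L/R = 3760/83600000 = 0.0449761 ms; 3 hops → 0.134928 ms.
Propagation delays (d/s per hop): 35.0254, 0.00793103, 2.06667e-05 ms; sum = 35.0333 ms.
End-to-end = 35.2 ms.

35.2 ms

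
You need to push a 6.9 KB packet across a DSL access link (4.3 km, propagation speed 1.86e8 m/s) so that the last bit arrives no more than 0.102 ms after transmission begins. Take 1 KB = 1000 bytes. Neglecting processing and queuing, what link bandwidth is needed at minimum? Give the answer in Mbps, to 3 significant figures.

L = 55200 bits.
Propagation delay = 4300 / 186000000 = 0.0231183 ms.
Transmission budget = 0.102 − 0.0231183 = 0.0788817 ms.
R ≥ L / t_tx = 55200 bits / 7.88817e-05 s = 700 Mbps.

700 Mbps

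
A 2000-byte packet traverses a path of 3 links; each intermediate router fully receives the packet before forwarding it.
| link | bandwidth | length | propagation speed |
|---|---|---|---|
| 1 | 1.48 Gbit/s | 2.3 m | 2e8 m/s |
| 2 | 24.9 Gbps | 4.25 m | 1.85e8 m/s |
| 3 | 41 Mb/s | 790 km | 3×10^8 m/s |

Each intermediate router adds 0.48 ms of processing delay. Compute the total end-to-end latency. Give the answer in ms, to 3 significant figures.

4.00 ms

L = 2000 × 8 = 16000 bits.
Transmission delays (L/R per hop): 0.0108108, 0.00064257, 0.390244 ms; sum = 0.401697 ms.
Propagation delays (d/s per hop): 1.15e-05, 2.2973e-05, 2.63333 ms; sum = 2.63337 ms.
Processing at 2 router(s): 2 × 0.48 ms = 0.96 ms.
End-to-end = 4.00 ms.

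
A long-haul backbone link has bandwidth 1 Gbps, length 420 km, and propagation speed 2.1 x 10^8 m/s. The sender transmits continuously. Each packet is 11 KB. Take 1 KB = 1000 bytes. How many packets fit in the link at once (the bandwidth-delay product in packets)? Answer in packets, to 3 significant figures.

22.7 packets

Propagation delay = 420000 / 210000000 = 0.002 s.
BDP = R × t_prop = 1000000000 × 0.002 = 2000000 bits.
In packets of 88000 bits: 22.7 packets.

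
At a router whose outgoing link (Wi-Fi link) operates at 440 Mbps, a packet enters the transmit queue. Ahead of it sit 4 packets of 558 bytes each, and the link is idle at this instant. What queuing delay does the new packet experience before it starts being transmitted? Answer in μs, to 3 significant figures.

40.6 μs

Each queued packet: L/R = 4464/440000000 = 10.1455 μs.
4 queued → 40.5818 μs.
Queuing delay = 40.6 μs.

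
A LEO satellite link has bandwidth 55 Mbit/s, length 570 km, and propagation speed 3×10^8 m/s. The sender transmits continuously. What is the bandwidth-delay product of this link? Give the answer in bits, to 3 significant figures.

Propagation delay = 570000 / 300000000 = 0.0019 s.
BDP = R × t_prop = 55000000 × 0.0019 = 104500 bits.

105000 bits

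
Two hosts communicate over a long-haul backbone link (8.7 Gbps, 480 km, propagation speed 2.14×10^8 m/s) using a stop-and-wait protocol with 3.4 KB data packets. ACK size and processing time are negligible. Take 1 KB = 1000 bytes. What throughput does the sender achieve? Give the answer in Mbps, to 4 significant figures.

t_tx = L/R = 27200/8700000000 = 3.12644e-06 s.
t_prop = 480000/214000000 = 0.00224299 s; RTT = 0.00448598 s.
Cycle = t_tx + RTT = 0.00448911 s.
Throughput = L / cycle = 27200 / 0.00448911 = 6.059 Mbps.

6.059 Mbps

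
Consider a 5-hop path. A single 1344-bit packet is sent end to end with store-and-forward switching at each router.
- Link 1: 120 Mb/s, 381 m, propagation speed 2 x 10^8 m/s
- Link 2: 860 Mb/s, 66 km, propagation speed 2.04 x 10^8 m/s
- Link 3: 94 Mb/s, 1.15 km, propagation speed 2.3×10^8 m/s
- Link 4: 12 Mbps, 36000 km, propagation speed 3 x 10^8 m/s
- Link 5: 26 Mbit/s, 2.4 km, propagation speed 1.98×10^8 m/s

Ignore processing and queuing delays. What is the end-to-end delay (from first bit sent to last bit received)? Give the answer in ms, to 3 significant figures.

Transmission delays (L/R per hop): 0.0112, 0.00156279, 0.0142979, 0.112, 0.0516923 ms; sum = 0.190753 ms.
Propagation delays (d/s per hop): 0.001905, 0.323529, 0.005, 120, 0.0121212 ms; sum = 120.343 ms.
End-to-end = 121 ms.

121 ms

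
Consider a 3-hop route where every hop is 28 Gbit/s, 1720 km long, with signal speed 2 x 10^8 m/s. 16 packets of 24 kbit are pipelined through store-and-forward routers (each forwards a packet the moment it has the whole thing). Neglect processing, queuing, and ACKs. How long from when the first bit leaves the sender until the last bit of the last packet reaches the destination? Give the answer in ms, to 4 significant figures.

Per-hop transmission t_tx = L/R = 24000/28000000000 = 0.000857143 ms.
Per-hop propagation t_prop = 1720000/200000000 = 8.6 ms.
Pipeline fill: first packet needs 3·t_tx to clear all hops; remaining 15 packets each add one t_tx.
Total = (3+16-1)·t_tx + 3·t_prop = 18·0.000857143 + 3·8.6 = 25.82 ms.

25.82 ms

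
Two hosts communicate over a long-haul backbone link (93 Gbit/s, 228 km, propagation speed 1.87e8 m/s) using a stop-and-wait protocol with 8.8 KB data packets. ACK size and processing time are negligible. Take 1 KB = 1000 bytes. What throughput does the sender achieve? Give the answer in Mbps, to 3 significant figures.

28.9 Mbps

t_tx = L/R = 70400/93000000000 = 7.56989e-07 s.
t_prop = 228000/187000000 = 0.00121925 s; RTT = 0.0024385 s.
Cycle = t_tx + RTT = 0.00243926 s.
Throughput = L / cycle = 70400 / 0.00243926 = 28.9 Mbps.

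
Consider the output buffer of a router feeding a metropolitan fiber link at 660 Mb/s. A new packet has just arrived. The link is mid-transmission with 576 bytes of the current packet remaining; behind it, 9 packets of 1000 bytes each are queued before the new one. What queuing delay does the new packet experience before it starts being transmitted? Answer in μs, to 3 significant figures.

116 μs

Each queued packet: L/R = 8000/660000000 = 12.1212 μs.
9 queued → 109.091 μs.
Plus remaining 4608 bits of current packet: 6.98182 μs.
Queuing delay = 116 μs.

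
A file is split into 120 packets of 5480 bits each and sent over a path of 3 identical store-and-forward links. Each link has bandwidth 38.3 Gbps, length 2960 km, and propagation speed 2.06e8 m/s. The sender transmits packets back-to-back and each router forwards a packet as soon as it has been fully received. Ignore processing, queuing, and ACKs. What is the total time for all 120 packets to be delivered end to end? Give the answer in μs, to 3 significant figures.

Per-hop transmission t_tx = L/R = 5480/38300000000 = 0.143081 μs.
Per-hop propagation t_prop = 2960000/206000000 = 14368.9 μs.
Pipeline fill: first packet needs 3·t_tx to clear all hops; remaining 119 packets each add one t_tx.
Total = (3+120-1)·t_tx + 3·t_prop = 122·0.143081 + 3·14368.9 = 43100 μs.

43100 μs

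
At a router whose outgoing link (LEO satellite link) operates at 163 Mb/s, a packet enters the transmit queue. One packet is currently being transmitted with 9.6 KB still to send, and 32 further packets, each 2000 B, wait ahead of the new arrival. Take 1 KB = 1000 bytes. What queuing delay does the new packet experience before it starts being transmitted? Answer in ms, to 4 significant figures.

3.612 ms

Each queued packet: L/R = 16000/163000000 = 0.0981595 ms.
32 queued → 3.1411 ms.
Plus remaining 76800 bits of current packet: 0.471166 ms.
Queuing delay = 3.612 ms.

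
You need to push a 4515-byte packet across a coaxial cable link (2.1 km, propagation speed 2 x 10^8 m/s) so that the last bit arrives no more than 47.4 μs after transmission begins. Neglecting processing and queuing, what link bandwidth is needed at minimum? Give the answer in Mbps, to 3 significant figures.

979 Mbps

L = 36120 bits.
Propagation delay = 2100 / 200000000 = 10.5 μs.
Transmission budget = 47.4 − 10.5 = 36.9 μs.
R ≥ L / t_tx = 36120 bits / 3.69e-05 s = 979 Mbps.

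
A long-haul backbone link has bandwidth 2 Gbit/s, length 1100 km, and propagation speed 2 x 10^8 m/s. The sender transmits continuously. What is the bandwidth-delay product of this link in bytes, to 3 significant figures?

Propagation delay = 1100000 / 200000000 = 0.0055 s.
BDP = R × t_prop = 2000000000 × 0.0055 = 11000000 bits.
In bytes: 11000000/8 = 1380000 bytes.

1380000 bytes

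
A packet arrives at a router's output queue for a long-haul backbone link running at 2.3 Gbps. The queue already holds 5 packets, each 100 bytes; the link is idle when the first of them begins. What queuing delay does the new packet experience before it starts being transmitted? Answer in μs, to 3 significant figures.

Each queued packet: L/R = 800/2300000000 = 0.347826 μs.
5 queued → 1.73913 μs.
Queuing delay = 1.74 μs.

1.74 μs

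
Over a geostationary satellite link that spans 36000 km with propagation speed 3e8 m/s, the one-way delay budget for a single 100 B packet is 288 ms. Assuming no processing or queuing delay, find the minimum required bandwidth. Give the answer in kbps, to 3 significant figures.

L = 800 bits.
Propagation delay = 36000000 / 300000000 = 120 ms.
Transmission budget = 288 − 120 = 168 ms.
R ≥ L / t_tx = 800 bits / 0.168 s = 4.76 kbps.

4.76 kbps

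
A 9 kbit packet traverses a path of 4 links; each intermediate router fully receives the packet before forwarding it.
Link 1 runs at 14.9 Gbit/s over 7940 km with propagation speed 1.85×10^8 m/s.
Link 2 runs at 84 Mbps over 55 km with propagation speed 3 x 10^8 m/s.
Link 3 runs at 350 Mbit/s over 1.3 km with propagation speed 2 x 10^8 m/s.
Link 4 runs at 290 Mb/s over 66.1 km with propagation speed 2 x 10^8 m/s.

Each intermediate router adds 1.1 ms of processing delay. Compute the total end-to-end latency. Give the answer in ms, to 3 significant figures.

L = 9000 bits.
Transmission delays (L/R per hop): 0.000604027, 0.107143, 0.0257143, 0.0310345 ms; sum = 0.164496 ms.
Propagation delays (d/s per hop): 42.9189, 0.183333, 0.0065, 0.3305 ms; sum = 43.4393 ms.
Processing at 3 router(s): 3 × 1.1 ms = 3.3 ms.
End-to-end = 46.9 ms.

46.9 ms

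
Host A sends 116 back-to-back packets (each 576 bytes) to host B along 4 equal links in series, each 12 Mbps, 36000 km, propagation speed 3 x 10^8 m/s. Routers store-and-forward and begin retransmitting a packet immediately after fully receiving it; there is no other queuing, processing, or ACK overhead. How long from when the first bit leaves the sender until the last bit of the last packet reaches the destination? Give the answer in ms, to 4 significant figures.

Per-hop transmission t_tx = L/R = 4608/12000000 = 0.384 ms.
Per-hop propagation t_prop = 36000000/300000000 = 120 ms.
Pipeline fill: first packet needs 4·t_tx to clear all hops; remaining 115 packets each add one t_tx.
Total = (4+116-1)·t_tx + 4·t_prop = 119·0.384 + 4·120 = 525.7 ms.

525.7 ms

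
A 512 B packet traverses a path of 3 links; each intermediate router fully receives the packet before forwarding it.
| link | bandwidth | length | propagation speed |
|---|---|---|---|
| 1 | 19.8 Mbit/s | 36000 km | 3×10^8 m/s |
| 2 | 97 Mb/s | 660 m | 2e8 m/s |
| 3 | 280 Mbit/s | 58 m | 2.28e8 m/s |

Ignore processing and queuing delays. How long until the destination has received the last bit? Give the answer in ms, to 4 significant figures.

L = 512 × 8 = 4096 bits.
Transmission delays (L/R per hop): 0.206869, 0.0422268, 0.0146286 ms; sum = 0.263724 ms.
Propagation delays (d/s per hop): 120, 0.0033, 0.000254386 ms; sum = 120.004 ms.
End-to-end = 120.3 ms.

120.3 ms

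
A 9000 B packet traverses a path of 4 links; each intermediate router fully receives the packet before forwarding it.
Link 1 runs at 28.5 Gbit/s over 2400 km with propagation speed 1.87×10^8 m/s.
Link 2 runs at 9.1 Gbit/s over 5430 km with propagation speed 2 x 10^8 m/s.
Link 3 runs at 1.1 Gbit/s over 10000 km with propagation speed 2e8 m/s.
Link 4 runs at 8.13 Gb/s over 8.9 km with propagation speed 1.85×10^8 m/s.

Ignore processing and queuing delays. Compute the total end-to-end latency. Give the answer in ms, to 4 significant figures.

90.12 ms

L = 9000 × 8 = 72000 bits.
Transmission delays (L/R per hop): 0.00252632, 0.00791209, 0.0654545, 0.00885609 ms; sum = 0.084749 ms.
Propagation delays (d/s per hop): 12.8342, 27.15, 50, 0.0481081 ms; sum = 90.0323 ms.
End-to-end = 90.12 ms.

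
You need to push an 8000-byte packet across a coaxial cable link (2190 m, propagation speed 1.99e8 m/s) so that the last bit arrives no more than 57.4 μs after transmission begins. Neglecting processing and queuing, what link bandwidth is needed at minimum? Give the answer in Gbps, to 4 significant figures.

L = 64000 bits.
Propagation delay = 2190 / 199000000 = 11.005 μs.
Transmission budget = 57.4 − 11.005 = 46.395 μs.
R ≥ L / t_tx = 64000 bits / 4.6395e-05 s = 1.379 Gbps.

1.379 Gbps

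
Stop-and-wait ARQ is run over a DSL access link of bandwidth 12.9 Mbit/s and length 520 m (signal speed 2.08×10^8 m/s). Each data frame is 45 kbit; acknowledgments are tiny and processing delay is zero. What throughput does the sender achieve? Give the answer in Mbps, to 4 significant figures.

t_tx = L/R = 45000/12900000 = 0.00348837 s.
t_prop = 520/208000000 = 2.5e-06 s; RTT = 5e-06 s.
Cycle = t_tx + RTT = 0.00349337 s.
Throughput = L / cycle = 45000 / 0.00349337 = 12.88 Mbps.

12.88 Mbps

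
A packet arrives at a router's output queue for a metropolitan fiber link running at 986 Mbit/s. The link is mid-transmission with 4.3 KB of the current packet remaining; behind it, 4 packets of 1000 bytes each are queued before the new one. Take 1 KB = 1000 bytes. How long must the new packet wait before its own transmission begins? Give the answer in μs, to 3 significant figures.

67.3 μs

Each queued packet: L/R = 8000/986000000 = 8.11359 μs.
4 queued → 32.4544 μs.
Plus remaining 34400 bits of current packet: 34.8884 μs.
Queuing delay = 67.3 μs.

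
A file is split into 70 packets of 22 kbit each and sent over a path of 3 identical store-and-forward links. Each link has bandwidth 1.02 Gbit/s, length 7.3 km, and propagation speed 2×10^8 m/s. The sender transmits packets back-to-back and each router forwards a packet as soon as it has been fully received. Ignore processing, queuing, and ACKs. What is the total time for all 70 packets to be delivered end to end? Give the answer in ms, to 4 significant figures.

1.662 ms

Per-hop transmission t_tx = L/R = 22000/1020000000 = 0.0215686 ms.
Per-hop propagation t_prop = 7300/200000000 = 0.0365 ms.
Pipeline fill: first packet needs 3·t_tx to clear all hops; remaining 69 packets each add one t_tx.
Total = (3+70-1)·t_tx + 3·t_prop = 72·0.0215686 + 3·0.0365 = 1.662 ms.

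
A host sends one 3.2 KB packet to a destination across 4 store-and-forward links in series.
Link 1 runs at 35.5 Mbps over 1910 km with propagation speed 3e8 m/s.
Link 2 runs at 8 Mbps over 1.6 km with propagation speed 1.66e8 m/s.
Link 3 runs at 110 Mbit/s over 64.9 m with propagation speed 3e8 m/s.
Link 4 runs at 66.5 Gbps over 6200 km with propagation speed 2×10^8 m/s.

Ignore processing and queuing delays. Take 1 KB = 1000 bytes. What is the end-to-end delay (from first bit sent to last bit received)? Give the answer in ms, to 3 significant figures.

41.5 ms

L = 25600 bits.
Transmission delays (L/R per hop): 0.721127, 3.2, 0.232727, 0.000384962 ms; sum = 4.15424 ms.
Propagation delays (d/s per hop): 6.36667, 0.00963855, 0.000216333, 31 ms; sum = 37.3765 ms.
End-to-end = 41.5 ms.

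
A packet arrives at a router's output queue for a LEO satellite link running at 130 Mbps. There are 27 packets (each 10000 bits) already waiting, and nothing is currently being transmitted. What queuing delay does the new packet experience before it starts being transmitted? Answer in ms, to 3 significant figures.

Each queued packet: L/R = 10000/130000000 = 0.0769231 ms.
27 queued → 2.07692 ms.
Queuing delay = 2.08 ms.

2.08 ms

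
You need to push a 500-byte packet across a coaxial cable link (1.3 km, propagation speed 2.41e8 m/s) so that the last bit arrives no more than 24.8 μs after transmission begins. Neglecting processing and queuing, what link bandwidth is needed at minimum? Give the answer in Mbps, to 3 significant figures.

L = 4000 bits.
Propagation delay = 1300 / 241000000 = 5.39419 μs.
Transmission budget = 24.8 − 5.39419 = 19.4058 μs.
R ≥ L / t_tx = 4000 bits / 1.94058e-05 s = 206 Mbps.

206 Mbps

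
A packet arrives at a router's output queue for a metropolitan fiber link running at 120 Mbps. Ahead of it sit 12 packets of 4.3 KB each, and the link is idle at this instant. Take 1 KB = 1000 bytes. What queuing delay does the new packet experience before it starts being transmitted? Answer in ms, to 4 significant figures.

Each queued packet: L/R = 34400/120000000 = 0.286667 ms.
12 queued → 3.44 ms.
Queuing delay = 3.440 ms.

3.440 ms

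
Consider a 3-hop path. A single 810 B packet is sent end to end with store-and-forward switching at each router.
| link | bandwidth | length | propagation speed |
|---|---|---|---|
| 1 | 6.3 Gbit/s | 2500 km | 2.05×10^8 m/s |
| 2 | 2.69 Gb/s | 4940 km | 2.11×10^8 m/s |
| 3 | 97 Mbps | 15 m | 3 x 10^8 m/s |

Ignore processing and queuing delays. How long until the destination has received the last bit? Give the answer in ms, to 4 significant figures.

L = 810 × 8 = 6480 bits.
Transmission delays (L/R per hop): 0.00102857, 0.00240892, 0.0668041 ms; sum = 0.0702416 ms.
Propagation delays (d/s per hop): 12.1951, 23.4123, 5e-05 ms; sum = 35.6075 ms.
End-to-end = 35.68 ms.

35.68 ms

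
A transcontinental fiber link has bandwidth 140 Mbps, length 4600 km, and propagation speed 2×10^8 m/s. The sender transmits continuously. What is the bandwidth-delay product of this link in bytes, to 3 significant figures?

Propagation delay = 4600000 / 200000000 = 0.023 s.
BDP = R × t_prop = 140000000 × 0.023 = 3220000 bits.
In bytes: 3220000/8 = 403000 bytes.

403000 bytes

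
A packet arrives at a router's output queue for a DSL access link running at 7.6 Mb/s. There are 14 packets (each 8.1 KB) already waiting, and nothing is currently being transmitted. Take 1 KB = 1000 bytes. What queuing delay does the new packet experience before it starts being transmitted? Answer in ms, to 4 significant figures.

Each queued packet: L/R = 64800/7600000 = 8.52632 ms.
14 queued → 119.368 ms.
Queuing delay = 119.4 ms.

119.4 ms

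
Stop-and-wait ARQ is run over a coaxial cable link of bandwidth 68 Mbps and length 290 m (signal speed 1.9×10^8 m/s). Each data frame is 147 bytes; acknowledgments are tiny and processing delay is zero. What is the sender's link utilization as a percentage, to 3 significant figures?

85.0 %

t_tx = L/R = 1176/68000000 = 1.72941e-05 s.
t_prop = 290/190000000 = 1.52632e-06 s; RTT = 3.05263e-06 s.
Cycle = t_tx + RTT = 2.03467e-05 s.
Utilization = t_tx / cycle = 1.72941e-05/2.03467e-05 = 85.0 %.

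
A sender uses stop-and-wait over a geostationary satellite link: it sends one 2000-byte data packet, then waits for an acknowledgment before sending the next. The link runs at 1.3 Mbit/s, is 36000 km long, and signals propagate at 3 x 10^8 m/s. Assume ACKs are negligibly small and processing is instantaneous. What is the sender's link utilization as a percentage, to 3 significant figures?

4.88 %

t_tx = L/R = 16000/1300000 = 0.0123077 s.
t_prop = 36000000/300000000 = 0.12 s; RTT = 0.24 s.
Cycle = t_tx + RTT = 0.252308 s.
Utilization = t_tx / cycle = 0.0123077/0.252308 = 4.88 %.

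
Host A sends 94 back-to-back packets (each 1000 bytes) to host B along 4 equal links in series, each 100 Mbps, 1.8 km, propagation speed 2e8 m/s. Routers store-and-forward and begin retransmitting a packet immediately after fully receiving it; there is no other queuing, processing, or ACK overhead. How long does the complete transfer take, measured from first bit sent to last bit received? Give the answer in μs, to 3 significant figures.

7800 μs

Per-hop transmission t_tx = L/R = 8000/100000000 = 80 μs.
Per-hop propagation t_prop = 1800/200000000 = 9 μs.
Pipeline fill: first packet needs 4·t_tx to clear all hops; remaining 93 packets each add one t_tx.
Total = (4+94-1)·t_tx + 4·t_prop = 97·80 + 4·9 = 7800 μs.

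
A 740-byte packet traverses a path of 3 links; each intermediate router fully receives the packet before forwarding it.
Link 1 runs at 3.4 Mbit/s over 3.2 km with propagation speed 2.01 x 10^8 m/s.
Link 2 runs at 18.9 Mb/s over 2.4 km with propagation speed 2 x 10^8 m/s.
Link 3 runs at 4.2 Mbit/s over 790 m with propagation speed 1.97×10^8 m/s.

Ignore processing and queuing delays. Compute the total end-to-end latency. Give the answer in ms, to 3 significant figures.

L = 740 × 8 = 5920 bits.
Transmission delays (L/R per hop): 1.74118, 0.313228, 1.40952 ms; sum = 3.46393 ms.
Propagation delays (d/s per hop): 0.0159204, 0.012, 0.00401015 ms; sum = 0.0319306 ms.
End-to-end = 3.50 ms.

3.50 ms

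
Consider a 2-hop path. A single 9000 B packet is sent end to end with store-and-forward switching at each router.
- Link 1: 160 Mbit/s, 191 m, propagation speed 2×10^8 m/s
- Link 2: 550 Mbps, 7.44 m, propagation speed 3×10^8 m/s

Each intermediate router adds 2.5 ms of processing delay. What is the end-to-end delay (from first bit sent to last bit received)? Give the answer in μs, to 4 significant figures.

L = 9000 × 8 = 72000 bits.
Transmission delays (L/R per hop): 450, 130.909 μs; sum = 580.909 μs.
Propagation delays (d/s per hop): 0.955, 0.0248 μs; sum = 0.9798 μs.
Processing at 1 router(s): 1 × 2.5 ms = 2500 μs.
End-to-end = 3082 μs.

3082 μs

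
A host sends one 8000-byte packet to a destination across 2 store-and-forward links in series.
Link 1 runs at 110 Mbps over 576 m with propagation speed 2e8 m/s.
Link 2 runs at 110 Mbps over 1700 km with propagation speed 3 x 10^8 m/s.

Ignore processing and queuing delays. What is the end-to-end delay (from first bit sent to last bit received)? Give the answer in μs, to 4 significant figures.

6833 μs

L = 8000 × 8 = 64000 bits.
Transmission delay per hop = L/R = 64000/110000000 = 581.818 μs; 2 hops → 1163.64 μs.
Propagation delays (d/s per hop): 2.88, 5666.67 μs; sum = 5669.55 μs.
End-to-end = 6833 μs.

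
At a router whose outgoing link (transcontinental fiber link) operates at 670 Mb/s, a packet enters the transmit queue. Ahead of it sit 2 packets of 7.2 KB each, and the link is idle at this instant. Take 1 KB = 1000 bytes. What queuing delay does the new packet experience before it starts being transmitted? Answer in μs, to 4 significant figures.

Each queued packet: L/R = 57600/670000000 = 85.9701 μs.
2 queued → 171.94 μs.
Queuing delay = 171.9 μs.

171.9 μs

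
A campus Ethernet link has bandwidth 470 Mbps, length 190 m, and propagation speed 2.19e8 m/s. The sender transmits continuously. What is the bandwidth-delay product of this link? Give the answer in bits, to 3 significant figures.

Propagation delay = 190 / 219000000 = 8.6758e-07 s.
BDP = R × t_prop = 470000000 × 8.6758e-07 = 407.763 bits.

408 bits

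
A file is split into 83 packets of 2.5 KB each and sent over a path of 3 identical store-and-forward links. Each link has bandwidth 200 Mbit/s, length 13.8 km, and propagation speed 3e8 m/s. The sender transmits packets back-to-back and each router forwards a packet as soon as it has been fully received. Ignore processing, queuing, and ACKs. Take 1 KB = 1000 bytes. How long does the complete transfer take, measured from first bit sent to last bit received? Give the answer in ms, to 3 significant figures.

8.64 ms

Per-hop transmission t_tx = L/R = 20000/200000000 = 0.1 ms.
Per-hop propagation t_prop = 13800/300000000 = 0.046 ms.
Pipeline fill: first packet needs 3·t_tx to clear all hops; remaining 82 packets each add one t_tx.
Total = (3+83-1)·t_tx + 3·t_prop = 85·0.1 + 3·0.046 = 8.64 ms.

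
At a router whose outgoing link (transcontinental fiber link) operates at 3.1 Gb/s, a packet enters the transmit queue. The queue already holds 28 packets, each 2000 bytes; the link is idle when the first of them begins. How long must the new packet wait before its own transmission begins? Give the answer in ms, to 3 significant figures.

Each queued packet: L/R = 16000/3100000000 = 0.00516129 ms.
28 queued → 0.144516 ms.
Queuing delay = 0.145 ms.

0.145 ms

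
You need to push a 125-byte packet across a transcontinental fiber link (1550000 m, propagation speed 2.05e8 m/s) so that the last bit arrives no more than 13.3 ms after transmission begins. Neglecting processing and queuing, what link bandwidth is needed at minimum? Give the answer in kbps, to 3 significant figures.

174 kbps

L = 1000 bits.
Propagation delay = 1550000 / 2.05e+08 = 7.56098 ms.
Transmission budget = 13.3 − 7.56098 = 5.73902 ms.
R ≥ L / t_tx = 1000 bits / 0.00573902 s = 174 kbps.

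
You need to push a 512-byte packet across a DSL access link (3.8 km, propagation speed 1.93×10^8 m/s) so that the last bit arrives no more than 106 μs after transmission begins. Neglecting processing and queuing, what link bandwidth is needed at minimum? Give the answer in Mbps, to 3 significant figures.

47.5 Mbps

L = 4096 bits.
Propagation delay = 3800 / 193000000 = 19.6891 μs.
Transmission budget = 106 − 19.6891 = 86.3109 μs.
R ≥ L / t_tx = 4096 bits / 8.63109e-05 s = 47.5 Mbps.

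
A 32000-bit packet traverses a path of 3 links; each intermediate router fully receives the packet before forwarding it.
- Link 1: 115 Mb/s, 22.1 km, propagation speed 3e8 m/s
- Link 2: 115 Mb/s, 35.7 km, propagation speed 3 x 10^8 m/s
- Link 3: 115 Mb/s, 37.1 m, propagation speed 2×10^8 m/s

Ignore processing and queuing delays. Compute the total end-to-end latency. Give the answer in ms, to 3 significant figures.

Transmission delay per hop = L/R = 32000/115000000 = 0.278261 ms; 3 hops → 0.834783 ms.
Propagation delays (d/s per hop): 0.0736667, 0.119, 0.0001855 ms; sum = 0.192852 ms.
End-to-end = 1.03 ms.

1.03 ms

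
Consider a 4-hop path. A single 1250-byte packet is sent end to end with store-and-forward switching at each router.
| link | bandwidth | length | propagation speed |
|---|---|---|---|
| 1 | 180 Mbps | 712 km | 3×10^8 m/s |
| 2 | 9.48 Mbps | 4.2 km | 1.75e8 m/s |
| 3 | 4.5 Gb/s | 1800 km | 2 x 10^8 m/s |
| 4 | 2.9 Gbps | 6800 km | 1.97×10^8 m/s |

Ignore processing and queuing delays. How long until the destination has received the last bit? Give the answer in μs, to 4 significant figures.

47030 μs

L = 1250 × 8 = 10000 bits.
Transmission delays (L/R per hop): 55.5556, 1054.85, 2.22222, 3.44828 μs; sum = 1116.08 μs.
Propagation delays (d/s per hop): 2373.33, 24, 9000, 34517.8 μs; sum = 45915.1 μs.
End-to-end = 47030 μs.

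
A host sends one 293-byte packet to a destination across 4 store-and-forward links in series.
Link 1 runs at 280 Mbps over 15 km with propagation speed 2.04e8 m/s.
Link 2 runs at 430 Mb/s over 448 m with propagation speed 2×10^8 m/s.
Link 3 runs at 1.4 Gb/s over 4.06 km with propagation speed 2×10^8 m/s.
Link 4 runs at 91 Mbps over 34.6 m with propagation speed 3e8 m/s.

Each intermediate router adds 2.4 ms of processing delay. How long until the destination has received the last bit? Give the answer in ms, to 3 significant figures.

7.34 ms

L = 293 × 8 = 2344 bits.
Transmission delays (L/R per hop): 0.00837143, 0.00545116, 0.00167429, 0.0257582 ms; sum = 0.0412551 ms.
Propagation delays (d/s per hop): 0.0735294, 0.00224, 0.0203, 0.000115333 ms; sum = 0.0961847 ms.
Processing at 3 router(s): 3 × 2.4 ms = 7.2 ms.
End-to-end = 7.34 ms.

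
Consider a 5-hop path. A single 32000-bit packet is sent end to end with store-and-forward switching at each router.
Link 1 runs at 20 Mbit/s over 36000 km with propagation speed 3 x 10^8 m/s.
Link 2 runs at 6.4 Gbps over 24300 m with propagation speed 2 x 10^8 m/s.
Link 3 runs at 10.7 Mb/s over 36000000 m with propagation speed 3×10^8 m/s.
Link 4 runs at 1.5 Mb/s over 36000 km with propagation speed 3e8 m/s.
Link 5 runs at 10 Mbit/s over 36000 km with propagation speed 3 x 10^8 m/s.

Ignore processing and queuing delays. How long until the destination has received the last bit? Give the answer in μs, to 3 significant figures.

Transmission delays (L/R per hop): 1600, 5, 2990.65, 21333.3, 3200 μs; sum = 29129 μs.
Propagation delays (d/s per hop): 120000, 121.5, 120000, 120000, 120000 μs; sum = 480122 μs.
End-to-end = 509000 μs.

509000 μs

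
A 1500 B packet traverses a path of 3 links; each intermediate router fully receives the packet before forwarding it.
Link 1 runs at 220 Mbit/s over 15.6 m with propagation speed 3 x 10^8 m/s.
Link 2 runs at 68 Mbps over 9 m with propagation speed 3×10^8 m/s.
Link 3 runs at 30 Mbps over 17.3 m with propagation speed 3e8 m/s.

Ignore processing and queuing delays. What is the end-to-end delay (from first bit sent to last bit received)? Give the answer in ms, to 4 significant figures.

0.6312 ms

L = 1500 × 8 = 12000 bits.
Transmission delays (L/R per hop): 0.0545455, 0.176471, 0.4 ms; sum = 0.631016 ms.
Propagation delays (d/s per hop): 5.2e-05, 3e-05, 5.76667e-05 ms; sum = 0.000139667 ms.
End-to-end = 0.6312 ms.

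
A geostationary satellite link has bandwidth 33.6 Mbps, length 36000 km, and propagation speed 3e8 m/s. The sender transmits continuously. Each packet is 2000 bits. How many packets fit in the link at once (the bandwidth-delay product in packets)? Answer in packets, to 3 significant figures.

Propagation delay = 36000000 / 300000000 = 0.12 s.
BDP = R × t_prop = 33600000 × 0.12 = 4032000 bits.
In packets of 2000 bits: 2020 packets.

2020 packets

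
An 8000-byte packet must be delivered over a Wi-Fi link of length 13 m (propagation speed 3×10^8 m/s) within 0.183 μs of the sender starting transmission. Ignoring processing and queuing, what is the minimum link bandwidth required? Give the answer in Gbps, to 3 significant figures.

458 Gbps

L = 64000 bits.
Propagation delay = 13 / 300000000 = 0.0433333 μs.
Transmission budget = 0.183 − 0.0433333 = 0.139667 μs.
R ≥ L / t_tx = 64000 bits / 1.39667e-07 s = 458 Gbps.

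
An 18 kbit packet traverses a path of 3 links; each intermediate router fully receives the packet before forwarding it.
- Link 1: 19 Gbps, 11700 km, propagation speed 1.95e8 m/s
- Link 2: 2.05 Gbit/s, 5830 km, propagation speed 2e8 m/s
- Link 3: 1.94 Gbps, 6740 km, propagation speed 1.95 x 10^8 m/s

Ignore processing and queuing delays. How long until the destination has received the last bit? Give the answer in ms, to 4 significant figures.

123.7 ms

L = 18000 bits.
Transmission delays (L/R per hop): 0.000947368, 0.00878049, 0.00927835 ms; sum = 0.0190062 ms.
Propagation delays (d/s per hop): 60, 29.15, 34.5641 ms; sum = 123.714 ms.
End-to-end = 123.7 ms.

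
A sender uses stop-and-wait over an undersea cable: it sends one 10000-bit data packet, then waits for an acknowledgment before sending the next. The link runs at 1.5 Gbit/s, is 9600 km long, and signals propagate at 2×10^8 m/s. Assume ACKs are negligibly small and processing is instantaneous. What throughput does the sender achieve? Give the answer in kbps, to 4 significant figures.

t_tx = L/R = 10000/1500000000 = 6.66667e-06 s.
t_prop = 9600000/200000000 = 0.048 s; RTT = 0.096 s.
Cycle = t_tx + RTT = 0.0960067 s.
Throughput = L / cycle = 10000 / 0.0960067 = 104.2 kbps.

104.2 kbps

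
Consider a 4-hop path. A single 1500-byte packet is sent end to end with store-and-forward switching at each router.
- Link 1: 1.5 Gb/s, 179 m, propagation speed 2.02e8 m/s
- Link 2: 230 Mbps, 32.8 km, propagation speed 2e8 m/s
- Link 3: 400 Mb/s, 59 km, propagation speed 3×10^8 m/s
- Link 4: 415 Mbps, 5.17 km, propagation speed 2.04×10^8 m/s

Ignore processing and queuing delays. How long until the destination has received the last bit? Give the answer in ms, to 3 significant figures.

L = 1500 × 8 = 12000 bits.
Transmission delays (L/R per hop): 0.008, 0.0521739, 0.03, 0.0289157 ms; sum = 0.11909 ms.
Propagation delays (d/s per hop): 0.000886139, 0.164, 0.196667, 0.0253431 ms; sum = 0.386896 ms.
End-to-end = 0.506 ms.

0.506 ms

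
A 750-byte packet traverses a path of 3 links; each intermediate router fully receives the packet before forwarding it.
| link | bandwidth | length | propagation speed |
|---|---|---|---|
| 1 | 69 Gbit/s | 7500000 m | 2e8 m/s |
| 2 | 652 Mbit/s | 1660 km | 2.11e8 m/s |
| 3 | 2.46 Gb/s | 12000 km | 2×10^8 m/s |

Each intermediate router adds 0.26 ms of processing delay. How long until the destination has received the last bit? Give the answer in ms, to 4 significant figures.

L = 750 × 8 = 6000 bits.
Transmission delays (L/R per hop): 8.69565e-05, 0.00920245, 0.00243902 ms; sum = 0.0117284 ms.
Propagation delays (d/s per hop): 37.5, 7.8673, 60 ms; sum = 105.367 ms.
Processing at 2 router(s): 2 × 0.26 ms = 0.52 ms.
End-to-end = 105.9 ms.

105.9 ms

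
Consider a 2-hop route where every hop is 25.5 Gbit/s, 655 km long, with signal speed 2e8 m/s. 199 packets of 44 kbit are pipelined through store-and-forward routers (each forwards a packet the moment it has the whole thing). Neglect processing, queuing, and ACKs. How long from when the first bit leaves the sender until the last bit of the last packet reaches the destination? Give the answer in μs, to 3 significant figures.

6900 μs

Per-hop transmission t_tx = L/R = 44000/25500000000 = 1.72549 μs.
Per-hop propagation t_prop = 655000/200000000 = 3275 μs.
Pipeline fill: first packet needs 2·t_tx to clear all hops; remaining 198 packets each add one t_tx.
Total = (2+199-1)·t_tx + 2·t_prop = 200·1.72549 + 2·3275 = 6900 μs.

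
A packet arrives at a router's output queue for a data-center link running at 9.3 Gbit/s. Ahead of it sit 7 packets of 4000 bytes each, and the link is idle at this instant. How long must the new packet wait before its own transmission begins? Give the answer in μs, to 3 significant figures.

Each queued packet: L/R = 32000/9300000000 = 3.44086 μs.
7 queued → 24.086 μs.
Queuing delay = 24.1 μs.

24.1 μs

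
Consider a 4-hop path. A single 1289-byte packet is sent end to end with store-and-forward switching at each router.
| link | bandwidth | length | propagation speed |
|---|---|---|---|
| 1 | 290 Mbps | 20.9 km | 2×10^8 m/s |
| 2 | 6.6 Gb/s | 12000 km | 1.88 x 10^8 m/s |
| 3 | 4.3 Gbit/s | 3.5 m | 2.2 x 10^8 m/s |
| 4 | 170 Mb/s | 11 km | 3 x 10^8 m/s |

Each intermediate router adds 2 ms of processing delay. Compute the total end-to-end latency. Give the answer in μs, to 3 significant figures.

70100 μs

L = 1289 × 8 = 10312 bits.
Transmission delays (L/R per hop): 35.5586, 1.56242, 2.39814, 60.6588 μs; sum = 100.178 μs.
Propagation delays (d/s per hop): 104.5, 63829.8, 0.0159091, 36.6667 μs; sum = 63971 μs.
Processing at 3 router(s): 3 × 2 ms = 6000 μs.
End-to-end = 70100 μs.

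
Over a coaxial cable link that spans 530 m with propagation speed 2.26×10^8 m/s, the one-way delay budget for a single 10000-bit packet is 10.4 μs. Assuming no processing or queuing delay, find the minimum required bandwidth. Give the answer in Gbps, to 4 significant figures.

Propagation delay = 530 / 2.26e+08 = 2.34513 μs.
Transmission budget = 10.4 − 2.34513 = 8.05487 μs.
R ≥ L / t_tx = 10000 bits / 8.05487e-06 s = 1.241 Gbps.

1.241 Gbps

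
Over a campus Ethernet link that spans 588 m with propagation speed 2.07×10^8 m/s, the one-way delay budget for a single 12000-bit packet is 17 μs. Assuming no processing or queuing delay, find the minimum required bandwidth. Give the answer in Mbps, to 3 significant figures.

Propagation delay = 588 / 2.07e+08 = 2.84058 μs.
Transmission budget = 17 − 2.84058 = 14.1594 μs.
R ≥ L / t_tx = 12000 bits / 1.41594e-05 s = 847 Mbps.

847 Mbps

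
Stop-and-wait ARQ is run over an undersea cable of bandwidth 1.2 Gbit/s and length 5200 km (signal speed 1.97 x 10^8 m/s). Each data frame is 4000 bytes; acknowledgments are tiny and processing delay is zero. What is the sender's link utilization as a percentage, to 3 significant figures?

0.0505 %

t_tx = L/R = 32000/1200000000 = 2.66667e-05 s.
t_prop = 5200000/197000000 = 0.0263959 s; RTT = 0.0527919 s.
Cycle = t_tx + RTT = 0.0528185 s.
Utilization = t_tx / cycle = 2.66667e-05/0.0528185 = 0.0505 %.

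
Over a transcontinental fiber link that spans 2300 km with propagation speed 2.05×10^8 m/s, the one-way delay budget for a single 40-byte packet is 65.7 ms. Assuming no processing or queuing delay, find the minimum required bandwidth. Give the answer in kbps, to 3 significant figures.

5.87 kbps

L = 320 bits.
Propagation delay = 2300000 / 2.05e+08 = 11.2195 ms.
Transmission budget = 65.7 − 11.2195 = 54.4805 ms.
R ≥ L / t_tx = 320 bits / 0.0544805 s = 5.87 kbps.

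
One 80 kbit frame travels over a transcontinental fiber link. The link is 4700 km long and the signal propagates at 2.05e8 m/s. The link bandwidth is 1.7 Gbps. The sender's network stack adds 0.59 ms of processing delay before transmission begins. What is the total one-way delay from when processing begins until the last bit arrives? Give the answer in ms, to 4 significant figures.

23.56 ms

L = 80000 bits.
Transmission delay = L/R = 80000 / 1700000000 = 0.0470588 ms.
Propagation delay = d/s = 4700000 m / 2.05e+08 m/s = 22.9268 ms.
Plus processing delay 0.59 ms = 0.59 ms.
Total = 23.56 ms.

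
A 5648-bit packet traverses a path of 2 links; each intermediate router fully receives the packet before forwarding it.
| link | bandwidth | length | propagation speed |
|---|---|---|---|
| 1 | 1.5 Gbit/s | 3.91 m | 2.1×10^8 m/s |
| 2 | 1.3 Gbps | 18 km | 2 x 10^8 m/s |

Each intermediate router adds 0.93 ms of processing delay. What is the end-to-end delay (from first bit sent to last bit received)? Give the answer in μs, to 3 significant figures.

1030 μs

Transmission delays (L/R per hop): 3.76533, 4.34462 μs; sum = 8.10995 μs.
Propagation delays (d/s per hop): 0.018619, 90 μs; sum = 90.0186 μs.
Processing at 1 router(s): 1 × 0.93 ms = 930 μs.
End-to-end = 1030 μs.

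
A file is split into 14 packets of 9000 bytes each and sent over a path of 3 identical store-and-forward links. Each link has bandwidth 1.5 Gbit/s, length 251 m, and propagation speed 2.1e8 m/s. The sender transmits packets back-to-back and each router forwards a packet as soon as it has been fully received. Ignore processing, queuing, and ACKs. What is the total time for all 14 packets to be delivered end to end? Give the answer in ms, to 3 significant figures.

0.772 ms

Per-hop transmission t_tx = L/R = 72000/1500000000 = 0.048 ms.
Per-hop propagation t_prop = 251/210000000 = 0.00119524 ms.
Pipeline fill: first packet needs 3·t_tx to clear all hops; remaining 13 packets each add one t_tx.
Total = (3+14-1)·t_tx + 3·t_prop = 16·0.048 + 3·0.00119524 = 0.772 ms.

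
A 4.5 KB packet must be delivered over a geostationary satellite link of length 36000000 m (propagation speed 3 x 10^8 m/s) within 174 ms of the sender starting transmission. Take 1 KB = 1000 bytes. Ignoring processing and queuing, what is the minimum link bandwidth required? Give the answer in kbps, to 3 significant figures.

667 kbps

L = 36000 bits.
Propagation delay = 36000000 / 300000000 = 120 ms.
Transmission budget = 174 − 120 = 54 ms.
R ≥ L / t_tx = 36000 bits / 0.054 s = 667 kbps.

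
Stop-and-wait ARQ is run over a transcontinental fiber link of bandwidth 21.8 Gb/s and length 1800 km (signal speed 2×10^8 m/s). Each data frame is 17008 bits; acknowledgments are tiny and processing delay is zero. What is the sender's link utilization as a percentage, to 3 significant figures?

0.00433 %

t_tx = L/R = 17008/21800000000 = 7.80183e-07 s.
t_prop = 1800000/200000000 = 0.009 s; RTT = 0.018 s.
Cycle = t_tx + RTT = 0.0180008 s.
Utilization = t_tx / cycle = 7.80183e-07/0.0180008 = 0.00433 %.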